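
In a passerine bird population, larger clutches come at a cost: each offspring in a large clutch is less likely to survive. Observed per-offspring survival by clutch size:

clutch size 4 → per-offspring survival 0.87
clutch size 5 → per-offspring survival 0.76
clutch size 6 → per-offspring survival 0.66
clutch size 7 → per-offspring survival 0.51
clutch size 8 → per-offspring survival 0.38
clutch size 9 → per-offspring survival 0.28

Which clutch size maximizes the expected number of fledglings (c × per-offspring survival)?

Expected fledglings = c × s(c):
  c=4: 4 × 0.87 = 3.480
  c=5: 5 × 0.76 = 3.800
  c=6: 6 × 0.66 = 3.960
  c=7: 7 × 0.51 = 3.570
  c=8: 8 × 0.38 = 3.040
  c=9: 9 × 0.28 = 2.520
Maximum at c = 6 (3.960 fledglings).

6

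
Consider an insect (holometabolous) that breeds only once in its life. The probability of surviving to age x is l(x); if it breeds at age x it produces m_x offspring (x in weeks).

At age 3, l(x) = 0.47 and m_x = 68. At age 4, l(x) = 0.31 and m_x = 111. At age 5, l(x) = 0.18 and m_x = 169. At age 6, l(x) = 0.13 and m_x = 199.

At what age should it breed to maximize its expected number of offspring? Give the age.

4

Expected offspring if breeding at age x = l(x) × m_x:
  age 3: 0.47 × 68 = 31.960
  age 4: 0.31 × 111 = 34.410
  age 5: 0.18 × 169 = 30.420
  age 6: 0.13 × 199 = 25.870
Maximum at age 4 (34.410).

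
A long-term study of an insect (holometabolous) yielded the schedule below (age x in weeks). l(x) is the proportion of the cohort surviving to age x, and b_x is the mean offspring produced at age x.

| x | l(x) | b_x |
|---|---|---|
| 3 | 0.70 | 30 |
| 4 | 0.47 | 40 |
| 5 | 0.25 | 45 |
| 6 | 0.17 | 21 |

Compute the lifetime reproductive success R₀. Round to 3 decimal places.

54.620

R₀ = Σ l(x) b_x:
  age 3: 0.70 × 30 = 21.0000
  age 4: 0.47 × 40 = 18.8000
  age 5: 0.25 × 45 = 11.2500
  age 6: 0.17 × 21 = 3.5700
R₀ = 21.0000 + 18.8000 + 11.2500 + 3.5700 = 54.6200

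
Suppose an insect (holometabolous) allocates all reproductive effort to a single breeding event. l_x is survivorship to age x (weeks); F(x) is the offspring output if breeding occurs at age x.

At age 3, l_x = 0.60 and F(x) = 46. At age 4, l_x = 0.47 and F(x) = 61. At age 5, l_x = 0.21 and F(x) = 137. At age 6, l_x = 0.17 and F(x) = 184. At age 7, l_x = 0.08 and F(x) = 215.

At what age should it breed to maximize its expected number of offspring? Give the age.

Expected offspring if breeding at age x = l_x × F(x):
  age 3: 0.60 × 46 = 27.600
  age 4: 0.47 × 61 = 28.670
  age 5: 0.21 × 137 = 28.770
  age 6: 0.17 × 184 = 31.280
  age 7: 0.08 × 215 = 17.200
Maximum at age 6 (31.280).

6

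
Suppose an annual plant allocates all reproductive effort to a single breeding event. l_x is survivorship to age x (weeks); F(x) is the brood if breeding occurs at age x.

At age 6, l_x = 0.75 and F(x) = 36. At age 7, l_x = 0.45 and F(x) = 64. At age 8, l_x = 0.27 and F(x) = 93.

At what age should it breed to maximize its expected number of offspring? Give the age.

7

Expected offspring if breeding at age x = l_x × F(x):
  age 6: 0.75 × 36 = 27.000
  age 7: 0.45 × 64 = 28.800
  age 8: 0.27 × 93 = 25.110
Maximum at age 7 (28.800).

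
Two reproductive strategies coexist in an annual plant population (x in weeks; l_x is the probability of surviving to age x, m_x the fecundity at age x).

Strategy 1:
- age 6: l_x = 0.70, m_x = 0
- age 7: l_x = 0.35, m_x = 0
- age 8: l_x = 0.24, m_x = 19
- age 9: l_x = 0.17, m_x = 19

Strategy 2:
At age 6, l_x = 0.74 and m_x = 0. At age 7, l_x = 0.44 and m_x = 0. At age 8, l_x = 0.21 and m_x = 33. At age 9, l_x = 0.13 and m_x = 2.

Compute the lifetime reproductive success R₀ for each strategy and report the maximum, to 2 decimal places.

7.79

Strategy 1: R₀ = 0.70×0 + 0.35×0 + 0.24×19 + 0.17×19 = 7.7900
Strategy 2: R₀ = 0.74×0 + 0.44×0 + 0.21×33 + 0.13×2 = 7.1900
Highest R₀: strategy 1 with 7.7900.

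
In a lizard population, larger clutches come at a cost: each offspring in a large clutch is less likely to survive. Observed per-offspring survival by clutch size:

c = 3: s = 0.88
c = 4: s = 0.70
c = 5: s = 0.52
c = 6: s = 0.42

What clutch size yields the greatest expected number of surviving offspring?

Expected surviving offspring = c × s(c):
  c=3: 3 × 0.88 = 2.640
  c=4: 4 × 0.70 = 2.800
  c=5: 5 × 0.52 = 2.600
  c=6: 6 × 0.42 = 2.520
Maximum at c = 4 (2.800 surviving offspring).

4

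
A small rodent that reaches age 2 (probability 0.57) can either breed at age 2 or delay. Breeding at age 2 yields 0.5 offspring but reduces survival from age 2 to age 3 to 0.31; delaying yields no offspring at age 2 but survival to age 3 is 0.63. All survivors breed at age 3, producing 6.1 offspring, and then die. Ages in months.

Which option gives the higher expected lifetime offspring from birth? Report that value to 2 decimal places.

breed at age 2: R₀ = 0.57 × (0.5 + 0.31 × 6.1) = 0.57 × 2.3910 = 1.3629
delay to age 3: R₀ = 0.57 × (0.63 × 6.1) = 0.57 × 3.8430 = 2.1905
Higher: delay to age 3 (2.1905).

2.19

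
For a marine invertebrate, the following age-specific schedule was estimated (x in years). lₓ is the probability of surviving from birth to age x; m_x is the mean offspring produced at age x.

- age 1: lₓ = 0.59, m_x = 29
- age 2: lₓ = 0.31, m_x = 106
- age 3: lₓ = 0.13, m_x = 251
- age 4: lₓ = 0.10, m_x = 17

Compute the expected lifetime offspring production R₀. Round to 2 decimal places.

84.30

R₀ = Σ lₓ m_x:
  age 1: 0.59 × 29 = 17.1100
  age 2: 0.31 × 106 = 32.8600
  age 3: 0.13 × 251 = 32.6300
  age 4: 0.10 × 17 = 1.7000
R₀ = 17.1100 + 32.8600 + 32.6300 + 1.7000 = 84.3000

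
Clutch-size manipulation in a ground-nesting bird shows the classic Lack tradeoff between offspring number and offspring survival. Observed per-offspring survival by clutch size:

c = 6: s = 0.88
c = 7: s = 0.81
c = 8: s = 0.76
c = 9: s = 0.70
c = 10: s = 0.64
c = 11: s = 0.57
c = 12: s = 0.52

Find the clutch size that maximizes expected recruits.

Expected recruits = c × s(c):
  c=6: 6 × 0.88 = 5.280
  c=7: 7 × 0.81 = 5.670
  c=8: 8 × 0.76 = 6.080
  c=9: 9 × 0.70 = 6.300
  c=10: 10 × 0.64 = 6.400
  c=11: 11 × 0.57 = 6.270
  c=12: 12 × 0.52 = 6.240
Maximum at c = 10 (6.400 recruits).

10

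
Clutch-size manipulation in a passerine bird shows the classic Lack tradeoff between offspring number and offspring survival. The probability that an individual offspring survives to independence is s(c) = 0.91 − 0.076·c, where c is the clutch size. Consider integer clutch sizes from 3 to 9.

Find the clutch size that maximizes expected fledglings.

6

Expected fledglings = c × s(c):
  c=3: 3 × 0.682 = 2.046
  c=4: 4 × 0.606 = 2.424
  c=5: 5 × 0.530 = 2.650
  c=6: 6 × 0.454 = 2.724
  c=7: 7 × 0.378 = 2.646
  c=8: 8 × 0.302 = 2.416
  c=9: 9 × 0.226 = 2.034
Maximum at c = 6 (2.724 fledglings).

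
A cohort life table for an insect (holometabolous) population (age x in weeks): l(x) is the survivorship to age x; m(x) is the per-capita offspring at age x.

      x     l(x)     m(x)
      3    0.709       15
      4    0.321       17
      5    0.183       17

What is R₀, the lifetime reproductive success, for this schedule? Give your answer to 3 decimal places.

R₀ = Σ l(x) m(x):
  age 3: 0.709 × 15 = 10.6350
  age 4: 0.321 × 17 = 5.4570
  age 5: 0.183 × 17 = 3.1110
R₀ = 10.6350 + 5.4570 + 3.1110 = 19.2030

19.203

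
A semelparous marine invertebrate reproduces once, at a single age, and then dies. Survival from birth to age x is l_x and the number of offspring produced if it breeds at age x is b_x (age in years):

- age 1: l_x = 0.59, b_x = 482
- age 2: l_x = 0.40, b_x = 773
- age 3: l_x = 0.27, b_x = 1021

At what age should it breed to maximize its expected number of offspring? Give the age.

2

Expected offspring if breeding at age x = l_x × b_x:
  age 1: 0.59 × 482 = 284.380
  age 2: 0.40 × 773 = 309.200
  age 3: 0.27 × 1021 = 275.670
Maximum at age 2 (309.200).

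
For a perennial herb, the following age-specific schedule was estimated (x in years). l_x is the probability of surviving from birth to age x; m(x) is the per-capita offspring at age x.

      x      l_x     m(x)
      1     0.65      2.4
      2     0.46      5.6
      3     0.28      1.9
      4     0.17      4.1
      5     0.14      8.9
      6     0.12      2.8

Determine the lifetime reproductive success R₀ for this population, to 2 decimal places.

6.95

R₀ = Σ l_x m(x):
  age 1: 0.65 × 2.4 = 1.5600
  age 2: 0.46 × 5.6 = 2.5760
  age 3: 0.28 × 1.9 = 0.5320
  age 4: 0.17 × 4.1 = 0.6970
  age 5: 0.14 × 8.9 = 1.2460
  age 6: 0.12 × 2.8 = 0.3360
R₀ = 1.5600 + 2.5760 + 0.5320 + 0.6970 + 1.2460 + 0.3360 = 6.9470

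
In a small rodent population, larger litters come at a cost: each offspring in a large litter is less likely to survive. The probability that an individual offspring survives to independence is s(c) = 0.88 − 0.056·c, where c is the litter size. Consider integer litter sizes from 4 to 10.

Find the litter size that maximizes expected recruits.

8

Expected recruits = c × s(c):
  c=4: 4 × 0.656 = 2.624
  c=5: 5 × 0.600 = 3.000
  c=6: 6 × 0.544 = 3.264
  c=7: 7 × 0.488 = 3.416
  c=8: 8 × 0.432 = 3.456
  c=9: 9 × 0.376 = 3.384
  c=10: 10 × 0.320 = 3.200
Maximum at c = 8 (3.456 recruits).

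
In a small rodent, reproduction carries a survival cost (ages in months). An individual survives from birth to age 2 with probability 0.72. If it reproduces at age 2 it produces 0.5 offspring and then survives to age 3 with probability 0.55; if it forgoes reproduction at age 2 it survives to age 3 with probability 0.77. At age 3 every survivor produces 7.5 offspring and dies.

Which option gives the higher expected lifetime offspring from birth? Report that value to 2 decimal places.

breed at age 2: R₀ = 0.72 × (0.5 + 0.55 × 7.5) = 0.72 × 4.6250 = 3.3300
delay to age 3: R₀ = 0.72 × (0.77 × 7.5) = 0.72 × 5.7750 = 4.1580
Higher: delay to age 3 (4.1580).

4.16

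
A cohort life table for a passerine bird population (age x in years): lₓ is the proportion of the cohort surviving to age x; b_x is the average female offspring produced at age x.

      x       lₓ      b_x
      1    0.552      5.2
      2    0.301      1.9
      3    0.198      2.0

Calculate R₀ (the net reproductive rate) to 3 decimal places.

3.838

R₀ = Σ lₓ b_x:
  age 1: 0.552 × 5.2 = 2.8704
  age 2: 0.301 × 1.9 = 0.5719
  age 3: 0.198 × 2.0 = 0.3960
R₀ = 2.8704 + 0.5719 + 0.3960 = 3.8383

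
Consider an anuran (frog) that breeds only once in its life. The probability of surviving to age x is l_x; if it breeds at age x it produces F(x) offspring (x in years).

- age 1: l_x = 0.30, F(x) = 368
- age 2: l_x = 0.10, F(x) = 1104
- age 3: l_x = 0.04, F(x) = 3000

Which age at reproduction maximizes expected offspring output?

3

Expected offspring if breeding at age x = l_x × F(x):
  age 1: 0.30 × 368 = 110.400
  age 2: 0.10 × 1104 = 110.400
  age 3: 0.04 × 3000 = 120.000
Maximum at age 3 (120.000).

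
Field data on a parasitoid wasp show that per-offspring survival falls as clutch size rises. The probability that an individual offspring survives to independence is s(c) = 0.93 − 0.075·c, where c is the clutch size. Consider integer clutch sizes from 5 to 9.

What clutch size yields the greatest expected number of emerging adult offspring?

6

Expected emerging adult offspring = c × s(c):
  c=5: 5 × 0.555 = 2.775
  c=6: 6 × 0.480 = 2.880
  c=7: 7 × 0.405 = 2.835
  c=8: 8 × 0.330 = 2.640
  c=9: 9 × 0.255 = 2.295
Maximum at c = 6 (2.880 emerging adult offspring).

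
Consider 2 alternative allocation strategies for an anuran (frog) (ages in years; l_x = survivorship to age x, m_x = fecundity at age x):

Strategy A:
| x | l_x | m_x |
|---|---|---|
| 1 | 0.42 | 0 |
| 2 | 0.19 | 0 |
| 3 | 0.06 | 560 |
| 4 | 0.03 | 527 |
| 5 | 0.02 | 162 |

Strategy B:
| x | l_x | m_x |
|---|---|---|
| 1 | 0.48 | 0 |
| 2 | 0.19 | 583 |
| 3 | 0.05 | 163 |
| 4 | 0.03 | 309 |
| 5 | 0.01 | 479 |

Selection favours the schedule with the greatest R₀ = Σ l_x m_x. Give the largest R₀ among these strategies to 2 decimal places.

132.98

Strategy A: R₀ = 0.42×0 + 0.19×0 + 0.06×560 + 0.03×527 + 0.02×162 = 52.6500
Strategy B: R₀ = 0.48×0 + 0.19×583 + 0.05×163 + 0.03×309 + 0.01×479 = 132.9800
Highest R₀: strategy B with 132.9800.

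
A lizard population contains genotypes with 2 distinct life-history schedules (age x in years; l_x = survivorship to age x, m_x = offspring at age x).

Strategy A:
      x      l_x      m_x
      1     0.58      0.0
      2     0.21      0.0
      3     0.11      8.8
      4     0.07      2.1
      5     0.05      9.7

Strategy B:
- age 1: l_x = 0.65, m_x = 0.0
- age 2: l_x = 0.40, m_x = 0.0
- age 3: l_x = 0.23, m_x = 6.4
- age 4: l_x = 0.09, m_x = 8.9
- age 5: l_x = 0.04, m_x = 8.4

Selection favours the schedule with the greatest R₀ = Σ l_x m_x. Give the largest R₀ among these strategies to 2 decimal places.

2.61

Strategy A: R₀ = 0.58×0.0 + 0.21×0.0 + 0.11×8.8 + 0.07×2.1 + 0.05×9.7 = 1.6000
Strategy B: R₀ = 0.65×0.0 + 0.40×0.0 + 0.23×6.4 + 0.09×8.9 + 0.04×8.4 = 2.6090
Highest R₀: strategy B with 2.6090.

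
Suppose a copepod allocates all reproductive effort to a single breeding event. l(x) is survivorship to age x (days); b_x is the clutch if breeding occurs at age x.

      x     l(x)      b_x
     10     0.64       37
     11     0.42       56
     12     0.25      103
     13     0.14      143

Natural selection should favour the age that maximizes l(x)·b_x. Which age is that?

Expected offspring if breeding at age x = l(x) × b_x:
  age 10: 0.64 × 37 = 23.680
  age 11: 0.42 × 56 = 23.520
  age 12: 0.25 × 103 = 25.750
  age 13: 0.14 × 143 = 20.020
Maximum at age 12 (25.750).

12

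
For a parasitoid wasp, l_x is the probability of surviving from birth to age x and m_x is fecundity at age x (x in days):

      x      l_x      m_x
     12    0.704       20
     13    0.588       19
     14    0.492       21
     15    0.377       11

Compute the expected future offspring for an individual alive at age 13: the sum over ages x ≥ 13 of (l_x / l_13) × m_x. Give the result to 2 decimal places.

l_13 = 0.588. Conditional survival from age 13 to x is l_x / l_13.
  x=13: (0.588/0.588) × 19 = 19.0000
  x=14: (0.492/0.588) × 21 = 17.5714
  x=15: (0.377/0.588) × 11 = 7.0527
Sum = 19.0000 + 17.5714 + 7.0527 = 43.6241

43.62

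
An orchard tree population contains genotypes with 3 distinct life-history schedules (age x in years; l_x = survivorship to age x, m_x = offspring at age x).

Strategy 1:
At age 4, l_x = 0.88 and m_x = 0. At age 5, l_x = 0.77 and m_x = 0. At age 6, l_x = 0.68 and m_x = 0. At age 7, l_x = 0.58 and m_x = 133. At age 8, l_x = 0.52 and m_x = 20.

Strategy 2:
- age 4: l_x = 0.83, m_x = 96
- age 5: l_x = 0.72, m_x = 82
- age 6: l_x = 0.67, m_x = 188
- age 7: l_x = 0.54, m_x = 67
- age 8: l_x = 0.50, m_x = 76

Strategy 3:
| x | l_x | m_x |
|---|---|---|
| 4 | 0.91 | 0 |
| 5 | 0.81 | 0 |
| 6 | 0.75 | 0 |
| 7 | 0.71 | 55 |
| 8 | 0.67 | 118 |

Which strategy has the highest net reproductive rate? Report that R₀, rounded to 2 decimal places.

Strategy 1: R₀ = 0.88×0 + 0.77×0 + 0.68×0 + 0.58×133 + 0.52×20 = 87.5400
Strategy 2: R₀ = 0.83×96 + 0.72×82 + 0.67×188 + 0.54×67 + 0.50×76 = 338.8600
Strategy 3: R₀ = 0.91×0 + 0.81×0 + 0.75×0 + 0.71×55 + 0.67×118 = 118.1100
Highest R₀: strategy 2 with 338.8600.

338.86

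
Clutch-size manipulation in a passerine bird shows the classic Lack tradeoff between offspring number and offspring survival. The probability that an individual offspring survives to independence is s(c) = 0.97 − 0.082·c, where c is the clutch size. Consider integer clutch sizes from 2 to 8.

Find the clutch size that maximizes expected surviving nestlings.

6

Expected surviving nestlings = c × s(c):
  c=2: 2 × 0.806 = 1.612
  c=3: 3 × 0.724 = 2.172
  c=4: 4 × 0.642 = 2.568
  c=5: 5 × 0.560 = 2.800
  c=6: 6 × 0.478 = 2.868
  c=7: 7 × 0.396 = 2.772
  c=8: 8 × 0.314 = 2.512
Maximum at c = 6 (2.868 surviving nestlings).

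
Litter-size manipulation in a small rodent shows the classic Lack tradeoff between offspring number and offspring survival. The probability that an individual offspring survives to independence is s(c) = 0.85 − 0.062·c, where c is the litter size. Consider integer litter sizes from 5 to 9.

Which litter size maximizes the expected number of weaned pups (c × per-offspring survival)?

7

Expected weaned pups = c × s(c):
  c=5: 5 × 0.540 = 2.700
  c=6: 6 × 0.478 = 2.868
  c=7: 7 × 0.416 = 2.912
  c=8: 8 × 0.354 = 2.832
  c=9: 9 × 0.292 = 2.628
Maximum at c = 7 (2.912 weaned pups).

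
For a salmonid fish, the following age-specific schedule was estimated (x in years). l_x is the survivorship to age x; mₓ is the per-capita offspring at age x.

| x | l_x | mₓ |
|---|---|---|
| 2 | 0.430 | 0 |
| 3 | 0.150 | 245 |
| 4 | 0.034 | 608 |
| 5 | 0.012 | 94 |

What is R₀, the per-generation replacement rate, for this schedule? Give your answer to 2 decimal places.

58.55

R₀ = Σ l_x mₓ:
  age 2: 0.430 × 0 = 0.0000
  age 3: 0.150 × 245 = 36.7500
  age 4: 0.034 × 608 = 20.6720
  age 5: 0.012 × 94 = 1.1280
R₀ = 0.0000 + 36.7500 + 20.6720 + 1.1280 = 58.5500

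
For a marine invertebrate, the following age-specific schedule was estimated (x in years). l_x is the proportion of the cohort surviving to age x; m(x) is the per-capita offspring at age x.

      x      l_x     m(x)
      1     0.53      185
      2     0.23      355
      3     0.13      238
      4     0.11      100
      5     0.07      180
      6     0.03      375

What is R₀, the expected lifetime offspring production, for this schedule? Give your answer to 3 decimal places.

245.490

R₀ = Σ l_x m(x):
  age 1: 0.53 × 185 = 98.0500
  age 2: 0.23 × 355 = 81.6500
  age 3: 0.13 × 238 = 30.9400
  age 4: 0.11 × 100 = 11.0000
  age 5: 0.07 × 180 = 12.6000
  age 6: 0.03 × 375 = 11.2500
R₀ = 98.0500 + 81.6500 + 30.9400 + 11.0000 + 12.6000 + 11.2500 = 245.4900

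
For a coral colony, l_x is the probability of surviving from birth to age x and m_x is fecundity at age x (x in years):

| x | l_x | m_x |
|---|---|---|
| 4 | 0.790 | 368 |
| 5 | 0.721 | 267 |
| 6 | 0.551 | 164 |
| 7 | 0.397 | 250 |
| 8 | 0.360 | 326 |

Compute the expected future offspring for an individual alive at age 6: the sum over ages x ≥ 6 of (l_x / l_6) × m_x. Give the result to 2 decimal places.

l_6 = 0.551. Conditional survival from age 6 to x is l_x / l_6.
  x=6: (0.551/0.551) × 164 = 164.0000
  x=7: (0.397/0.551) × 250 = 180.1270
  x=8: (0.360/0.551) × 326 = 212.9946
Sum = 164.0000 + 180.1270 + 212.9946 = 557.1216

557.12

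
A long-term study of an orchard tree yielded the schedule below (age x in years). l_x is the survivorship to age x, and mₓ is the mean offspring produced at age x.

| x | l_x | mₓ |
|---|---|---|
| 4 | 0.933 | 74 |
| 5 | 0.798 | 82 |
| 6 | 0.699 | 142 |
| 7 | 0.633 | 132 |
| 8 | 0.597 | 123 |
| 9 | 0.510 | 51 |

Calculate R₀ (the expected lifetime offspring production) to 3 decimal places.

416.733

R₀ = Σ l_x mₓ:
  age 4: 0.933 × 74 = 69.0420
  age 5: 0.798 × 82 = 65.4360
  age 6: 0.699 × 142 = 99.2580
  age 7: 0.633 × 132 = 83.5560
  age 8: 0.597 × 123 = 73.4310
  age 9: 0.510 × 51 = 26.0100
R₀ = 69.0420 + 65.4360 + 99.2580 + 83.5560 + 73.4310 + 26.0100 = 416.7330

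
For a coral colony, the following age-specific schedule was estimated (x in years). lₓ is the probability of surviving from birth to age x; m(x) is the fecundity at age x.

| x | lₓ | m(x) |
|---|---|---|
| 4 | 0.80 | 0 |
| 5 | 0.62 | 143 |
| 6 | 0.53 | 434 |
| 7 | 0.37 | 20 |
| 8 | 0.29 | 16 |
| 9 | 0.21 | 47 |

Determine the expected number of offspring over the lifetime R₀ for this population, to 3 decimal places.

R₀ = Σ lₓ m(x):
  age 4: 0.80 × 0 = 0.0000
  age 5: 0.62 × 143 = 88.6600
  age 6: 0.53 × 434 = 230.0200
  age 7: 0.37 × 20 = 7.4000
  age 8: 0.29 × 16 = 4.6400
  age 9: 0.21 × 47 = 9.8700
R₀ = 0.0000 + 88.6600 + 230.0200 + 7.4000 + 4.6400 + 9.8700 = 340.5900

340.590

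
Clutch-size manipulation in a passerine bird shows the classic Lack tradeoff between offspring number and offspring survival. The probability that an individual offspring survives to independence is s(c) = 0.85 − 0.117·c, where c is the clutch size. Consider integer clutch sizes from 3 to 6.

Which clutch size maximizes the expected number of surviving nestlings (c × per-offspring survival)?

4

Expected surviving nestlings = c × s(c):
  c=3: 3 × 0.499 = 1.497
  c=4: 4 × 0.382 = 1.528
  c=5: 5 × 0.265 = 1.325
  c=6: 6 × 0.148 = 0.888
Maximum at c = 4 (1.528 surviving nestlings).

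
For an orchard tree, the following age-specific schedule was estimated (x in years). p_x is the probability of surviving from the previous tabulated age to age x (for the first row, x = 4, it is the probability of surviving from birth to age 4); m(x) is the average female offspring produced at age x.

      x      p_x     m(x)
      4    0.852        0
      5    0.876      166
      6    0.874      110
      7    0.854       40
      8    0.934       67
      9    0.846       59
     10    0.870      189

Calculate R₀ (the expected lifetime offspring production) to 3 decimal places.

Survivorship from birth: l_x = p_4·p_5·…·p_x.
  l_4 = 0.85200
  l_5 = 0.74635
  l_6 = 0.65231
  l_7 = 0.55707
  l_8 = 0.52031
  l_9 = 0.44018
  l_10 = 0.38296
R₀ = Σ l_x m(x):
  age 4: 0.85200 × 0 = 0.0000
  age 5: 0.74635 × 166 = 123.8941
  age 6: 0.65231 × 110 = 71.7541
  age 7: 0.55707 × 40 = 22.2828
  age 8: 0.52031 × 67 = 34.8608
  age 9: 0.44018 × 59 = 25.9706
  age 10: 0.38296 × 189 = 72.3794
R₀ = 0.0000 + 123.8941 + 71.7541 + 22.2828 + 34.8608 + 25.9706 + 72.3794 = 351.1418

351.142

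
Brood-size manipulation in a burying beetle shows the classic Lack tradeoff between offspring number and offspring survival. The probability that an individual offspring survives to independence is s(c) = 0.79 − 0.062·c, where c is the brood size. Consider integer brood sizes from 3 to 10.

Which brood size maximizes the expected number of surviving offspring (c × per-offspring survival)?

6

Expected surviving offspring = c × s(c):
  c=3: 3 × 0.604 = 1.812
  c=4: 4 × 0.542 = 2.168
  c=5: 5 × 0.480 = 2.400
  c=6: 6 × 0.418 = 2.508
  c=7: 7 × 0.356 = 2.492
  c=8: 8 × 0.294 = 2.352
  c=9: 9 × 0.232 = 2.088
  c=10: 10 × 0.170 = 1.700
Maximum at c = 6 (2.508 surviving offspring).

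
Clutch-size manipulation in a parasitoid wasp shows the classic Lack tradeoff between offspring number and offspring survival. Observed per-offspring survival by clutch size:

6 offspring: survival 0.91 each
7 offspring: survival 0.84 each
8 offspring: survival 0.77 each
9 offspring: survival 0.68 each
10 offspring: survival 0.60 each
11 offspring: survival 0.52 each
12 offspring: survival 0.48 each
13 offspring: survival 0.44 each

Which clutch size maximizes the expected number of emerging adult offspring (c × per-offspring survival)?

Expected emerging adult offspring = c × s(c):
  c=6: 6 × 0.91 = 5.460
  c=7: 7 × 0.84 = 5.880
  c=8: 8 × 0.77 = 6.160
  c=9: 9 × 0.68 = 6.120
  c=10: 10 × 0.60 = 6.000
  c=11: 11 × 0.52 = 5.720
  c=12: 12 × 0.48 = 5.760
  c=13: 13 × 0.44 = 5.720
Maximum at c = 8 (6.160 emerging adult offspring).

8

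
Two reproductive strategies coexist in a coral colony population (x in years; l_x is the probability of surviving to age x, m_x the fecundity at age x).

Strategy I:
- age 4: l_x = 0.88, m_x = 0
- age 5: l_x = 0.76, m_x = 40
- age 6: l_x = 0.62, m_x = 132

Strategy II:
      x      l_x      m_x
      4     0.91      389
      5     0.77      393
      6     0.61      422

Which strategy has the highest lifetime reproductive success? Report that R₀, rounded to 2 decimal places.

914.02

Strategy I: R₀ = 0.88×0 + 0.76×40 + 0.62×132 = 112.2400
Strategy II: R₀ = 0.91×389 + 0.77×393 + 0.61×422 = 914.0200
Highest R₀: strategy II with 914.0200.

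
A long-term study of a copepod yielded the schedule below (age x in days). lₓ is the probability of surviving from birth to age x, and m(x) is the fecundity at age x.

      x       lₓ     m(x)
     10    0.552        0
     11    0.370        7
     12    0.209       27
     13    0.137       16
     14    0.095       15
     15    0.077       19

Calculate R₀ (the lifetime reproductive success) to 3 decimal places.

13.313

R₀ = Σ lₓ m(x):
  age 10: 0.552 × 0 = 0.0000
  age 11: 0.370 × 7 = 2.5900
  age 12: 0.209 × 27 = 5.6430
  age 13: 0.137 × 16 = 2.1920
  age 14: 0.095 × 15 = 1.4250
  age 15: 0.077 × 19 = 1.4630
R₀ = 0.0000 + 2.5900 + 5.6430 + 2.1920 + 1.4250 + 1.4630 = 13.3130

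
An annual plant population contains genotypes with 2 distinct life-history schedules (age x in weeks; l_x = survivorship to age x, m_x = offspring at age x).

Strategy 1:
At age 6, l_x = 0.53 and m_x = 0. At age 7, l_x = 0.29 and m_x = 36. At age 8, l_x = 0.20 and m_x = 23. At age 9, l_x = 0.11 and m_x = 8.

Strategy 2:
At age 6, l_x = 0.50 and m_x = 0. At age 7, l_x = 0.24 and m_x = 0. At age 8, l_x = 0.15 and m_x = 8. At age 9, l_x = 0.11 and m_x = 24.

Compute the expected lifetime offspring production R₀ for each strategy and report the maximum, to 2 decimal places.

Strategy 1: R₀ = 0.53×0 + 0.29×36 + 0.20×23 + 0.11×8 = 15.9200
Strategy 2: R₀ = 0.50×0 + 0.24×0 + 0.15×8 + 0.11×24 = 3.8400
Highest R₀: strategy 1 with 15.9200.

15.92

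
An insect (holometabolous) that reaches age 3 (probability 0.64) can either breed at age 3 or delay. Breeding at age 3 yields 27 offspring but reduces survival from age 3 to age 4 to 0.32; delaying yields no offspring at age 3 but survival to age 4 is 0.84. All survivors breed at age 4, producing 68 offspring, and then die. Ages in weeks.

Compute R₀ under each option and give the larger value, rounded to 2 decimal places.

breed at age 3: R₀ = 0.64 × (27 + 0.32 × 68) = 0.64 × 48.7600 = 31.2064
delay to age 4: R₀ = 0.64 × (0.84 × 68) = 0.64 × 57.1200 = 36.5568
Higher: delay to age 4 (36.5568).

36.56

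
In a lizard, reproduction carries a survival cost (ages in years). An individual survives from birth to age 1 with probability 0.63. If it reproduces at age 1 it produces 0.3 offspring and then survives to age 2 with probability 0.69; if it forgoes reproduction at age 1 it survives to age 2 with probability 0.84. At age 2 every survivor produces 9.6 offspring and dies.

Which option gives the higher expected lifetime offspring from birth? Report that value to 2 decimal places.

breed at age 1: R₀ = 0.63 × (0.3 + 0.69 × 9.6) = 0.63 × 6.9240 = 4.3621
delay to age 2: R₀ = 0.63 × (0.84 × 9.6) = 0.63 × 8.0640 = 5.0803
Higher: delay to age 2 (5.0803).

5.08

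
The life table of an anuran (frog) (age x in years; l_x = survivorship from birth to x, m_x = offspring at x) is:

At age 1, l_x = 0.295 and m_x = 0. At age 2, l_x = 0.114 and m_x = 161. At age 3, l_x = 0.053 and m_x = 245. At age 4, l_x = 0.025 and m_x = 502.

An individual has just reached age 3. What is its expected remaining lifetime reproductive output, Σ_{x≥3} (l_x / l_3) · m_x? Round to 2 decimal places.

481.79

l_3 = 0.053. Conditional survival from age 3 to x is l_x / l_3.
  x=3: (0.053/0.053) × 245 = 245.0000
  x=4: (0.025/0.053) × 502 = 236.7925
Sum = 245.0000 + 236.7925 = 481.7925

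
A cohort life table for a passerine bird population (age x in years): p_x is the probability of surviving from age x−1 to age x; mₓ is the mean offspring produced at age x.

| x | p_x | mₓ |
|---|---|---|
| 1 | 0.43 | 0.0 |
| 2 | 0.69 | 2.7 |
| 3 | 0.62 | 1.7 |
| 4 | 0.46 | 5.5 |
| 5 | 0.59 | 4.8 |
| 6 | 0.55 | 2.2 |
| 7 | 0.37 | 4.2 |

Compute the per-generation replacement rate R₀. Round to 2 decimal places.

1.92

Survivorship from birth: l_x = p_1·p_2·…·p_x.
  l_1 = 0.43000
  l_2 = 0.29670
  l_3 = 0.18395
  l_4 = 0.08462
  l_5 = 0.04993
  l_6 = 0.02746
  l_7 = 0.01016
R₀ = Σ l_x mₓ:
  age 1: 0.43000 × 0.0 = 0.0000
  age 2: 0.29670 × 2.7 = 0.8011
  age 3: 0.18395 × 1.7 = 0.3127
  age 4: 0.08462 × 5.5 = 0.4654
  age 5: 0.04993 × 4.8 = 0.2397
  age 6: 0.02746 × 2.2 = 0.0604
  age 7: 0.01016 × 4.2 = 0.0427
R₀ = 0.0000 + 0.8011 + 0.3127 + 0.4654 + 0.2397 + 0.0604 + 0.0427 = 1.9220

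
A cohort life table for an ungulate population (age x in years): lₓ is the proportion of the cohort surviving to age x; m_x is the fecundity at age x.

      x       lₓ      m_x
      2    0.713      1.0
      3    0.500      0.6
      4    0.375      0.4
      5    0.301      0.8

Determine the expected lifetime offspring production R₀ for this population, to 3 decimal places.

R₀ = Σ lₓ m_x:
  age 2: 0.713 × 1.0 = 0.7130
  age 3: 0.500 × 0.6 = 0.3000
  age 4: 0.375 × 0.4 = 0.1500
  age 5: 0.301 × 0.8 = 0.2408
R₀ = 0.7130 + 0.3000 + 0.1500 + 0.2408 = 1.4038

1.404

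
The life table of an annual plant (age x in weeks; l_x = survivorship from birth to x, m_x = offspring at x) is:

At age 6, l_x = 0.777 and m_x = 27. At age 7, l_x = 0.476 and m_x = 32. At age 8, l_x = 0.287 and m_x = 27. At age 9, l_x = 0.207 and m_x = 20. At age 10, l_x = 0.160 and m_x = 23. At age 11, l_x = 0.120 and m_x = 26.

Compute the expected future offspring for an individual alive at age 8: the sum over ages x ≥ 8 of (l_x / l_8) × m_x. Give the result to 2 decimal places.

65.12

l_8 = 0.287. Conditional survival from age 8 to x is l_x / l_8.
  x=8: (0.287/0.287) × 27 = 27.0000
  x=9: (0.207/0.287) × 20 = 14.4251
  x=10: (0.160/0.287) × 23 = 12.8223
  x=11: (0.120/0.287) × 26 = 10.8711
Sum = 27.0000 + 14.4251 + 12.8223 + 10.8711 = 65.1185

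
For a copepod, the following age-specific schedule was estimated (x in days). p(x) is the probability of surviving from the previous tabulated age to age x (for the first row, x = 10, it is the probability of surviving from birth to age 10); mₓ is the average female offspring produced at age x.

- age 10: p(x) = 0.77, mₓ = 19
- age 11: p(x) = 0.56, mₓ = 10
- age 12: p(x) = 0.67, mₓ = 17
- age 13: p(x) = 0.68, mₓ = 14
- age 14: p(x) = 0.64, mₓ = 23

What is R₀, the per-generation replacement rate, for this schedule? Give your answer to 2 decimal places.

29.50

Survivorship from birth: l_x = p_10·p_11·…·p_x.
  l_10 = 0.77000
  l_11 = 0.43120
  l_12 = 0.28890
  l_13 = 0.19645
  l_14 = 0.12573
R₀ = Σ l_x mₓ:
  age 10: 0.77000 × 19 = 14.6300
  age 11: 0.43120 × 10 = 4.3120
  age 12: 0.28890 × 17 = 4.9113
  age 13: 0.19645 × 14 = 2.7503
  age 14: 0.12573 × 23 = 2.8918
R₀ = 14.6300 + 4.3120 + 4.9113 + 2.7503 + 2.8918 = 29.4954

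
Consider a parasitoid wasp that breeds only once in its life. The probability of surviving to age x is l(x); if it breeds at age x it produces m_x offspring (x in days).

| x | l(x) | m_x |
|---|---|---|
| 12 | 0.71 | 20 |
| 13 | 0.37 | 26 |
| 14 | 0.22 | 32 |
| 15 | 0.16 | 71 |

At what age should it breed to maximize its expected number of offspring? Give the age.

12

Expected offspring if breeding at age x = l(x) × m_x:
  age 12: 0.71 × 20 = 14.200
  age 13: 0.37 × 26 = 9.620
  age 14: 0.22 × 32 = 7.040
  age 15: 0.16 × 71 = 11.360
Maximum at age 12 (14.200).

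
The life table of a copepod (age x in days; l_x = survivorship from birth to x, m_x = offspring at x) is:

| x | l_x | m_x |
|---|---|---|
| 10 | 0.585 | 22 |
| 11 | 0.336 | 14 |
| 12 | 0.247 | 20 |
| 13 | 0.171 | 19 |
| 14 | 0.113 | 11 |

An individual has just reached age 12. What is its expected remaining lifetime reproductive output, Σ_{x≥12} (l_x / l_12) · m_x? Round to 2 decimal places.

l_12 = 0.247. Conditional survival from age 12 to x is l_x / l_12.
  x=12: (0.247/0.247) × 20 = 20.0000
  x=13: (0.171/0.247) × 19 = 13.1538
  x=14: (0.113/0.247) × 11 = 5.0324
Sum = 20.0000 + 13.1538 + 5.0324 = 38.1862

38.19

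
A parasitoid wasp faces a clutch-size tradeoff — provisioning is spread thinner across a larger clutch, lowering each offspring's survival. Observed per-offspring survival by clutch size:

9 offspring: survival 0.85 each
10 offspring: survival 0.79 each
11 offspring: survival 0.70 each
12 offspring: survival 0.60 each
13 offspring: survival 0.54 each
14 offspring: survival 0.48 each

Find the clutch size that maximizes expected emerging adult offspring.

10

Expected emerging adult offspring = c × s(c):
  c=9: 9 × 0.85 = 7.650
  c=10: 10 × 0.79 = 7.900
  c=11: 11 × 0.70 = 7.700
  c=12: 12 × 0.60 = 7.200
  c=13: 13 × 0.54 = 7.020
  c=14: 14 × 0.48 = 6.720
Maximum at c = 10 (7.900 emerging adult offspring).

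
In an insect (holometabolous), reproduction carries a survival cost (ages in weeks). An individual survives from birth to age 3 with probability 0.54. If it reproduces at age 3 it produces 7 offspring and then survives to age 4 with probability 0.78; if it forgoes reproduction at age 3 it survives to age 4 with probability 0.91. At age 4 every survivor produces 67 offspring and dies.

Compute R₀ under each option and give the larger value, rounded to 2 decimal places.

32.92

breed at age 3: R₀ = 0.54 × (7 + 0.78 × 67) = 0.54 × 59.2600 = 32.0004
delay to age 4: R₀ = 0.54 × (0.91 × 67) = 0.54 × 60.9700 = 32.9238
Higher: delay to age 4 (32.9238).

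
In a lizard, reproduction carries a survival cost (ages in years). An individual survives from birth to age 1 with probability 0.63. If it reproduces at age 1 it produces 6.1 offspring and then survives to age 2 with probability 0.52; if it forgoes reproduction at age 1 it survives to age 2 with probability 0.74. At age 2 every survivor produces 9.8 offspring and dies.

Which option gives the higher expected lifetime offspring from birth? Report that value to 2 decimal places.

breed at age 1: R₀ = 0.63 × (6.1 + 0.52 × 9.8) = 0.63 × 11.1960 = 7.0535
delay to age 2: R₀ = 0.63 × (0.74 × 9.8) = 0.63 × 7.2520 = 4.5688
Higher: breed at age 1 (7.0535).

7.05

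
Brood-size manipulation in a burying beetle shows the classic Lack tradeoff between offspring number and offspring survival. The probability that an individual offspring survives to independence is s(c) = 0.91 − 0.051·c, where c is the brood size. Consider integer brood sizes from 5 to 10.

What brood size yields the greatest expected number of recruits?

Expected recruits = c × s(c):
  c=5: 5 × 0.655 = 3.275
  c=6: 6 × 0.604 = 3.624
  c=7: 7 × 0.553 = 3.871
  c=8: 8 × 0.502 = 4.016
  c=9: 9 × 0.451 = 4.059
  c=10: 10 × 0.400 = 4.000
Maximum at c = 9 (4.059 recruits).

9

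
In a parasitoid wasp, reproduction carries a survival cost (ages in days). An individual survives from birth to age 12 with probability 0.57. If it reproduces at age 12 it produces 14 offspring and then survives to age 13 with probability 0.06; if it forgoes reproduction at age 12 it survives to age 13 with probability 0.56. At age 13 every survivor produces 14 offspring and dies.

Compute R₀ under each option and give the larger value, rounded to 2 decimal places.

8.46

breed at age 12: R₀ = 0.57 × (14 + 0.06 × 14) = 0.57 × 14.8400 = 8.4588
delay to age 13: R₀ = 0.57 × (0.56 × 14) = 0.57 × 7.8400 = 4.4688
Higher: breed at age 12 (8.4588).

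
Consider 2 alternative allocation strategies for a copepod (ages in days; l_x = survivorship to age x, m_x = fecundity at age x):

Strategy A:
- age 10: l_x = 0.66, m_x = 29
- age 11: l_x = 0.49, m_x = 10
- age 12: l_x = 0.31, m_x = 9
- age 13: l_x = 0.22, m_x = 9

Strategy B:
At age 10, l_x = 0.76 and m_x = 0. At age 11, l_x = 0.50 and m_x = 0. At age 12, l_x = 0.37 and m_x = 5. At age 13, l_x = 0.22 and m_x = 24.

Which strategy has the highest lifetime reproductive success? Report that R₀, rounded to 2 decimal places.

28.81

Strategy A: R₀ = 0.66×29 + 0.49×10 + 0.31×9 + 0.22×9 = 28.8100
Strategy B: R₀ = 0.76×0 + 0.50×0 + 0.37×5 + 0.22×24 = 7.1300
Highest R₀: strategy A with 28.8100.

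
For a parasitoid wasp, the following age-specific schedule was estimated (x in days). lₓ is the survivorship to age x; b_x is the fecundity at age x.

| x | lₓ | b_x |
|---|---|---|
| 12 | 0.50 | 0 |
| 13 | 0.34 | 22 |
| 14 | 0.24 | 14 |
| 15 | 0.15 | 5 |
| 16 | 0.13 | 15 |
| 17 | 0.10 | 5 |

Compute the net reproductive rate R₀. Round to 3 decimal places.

R₀ = Σ lₓ b_x:
  age 12: 0.50 × 0 = 0.0000
  age 13: 0.34 × 22 = 7.4800
  age 14: 0.24 × 14 = 3.3600
  age 15: 0.15 × 5 = 0.7500
  age 16: 0.13 × 15 = 1.9500
  age 17: 0.10 × 5 = 0.5000
R₀ = 0.0000 + 7.4800 + 3.3600 + 0.7500 + 1.9500 + 0.5000 = 14.0400

14.040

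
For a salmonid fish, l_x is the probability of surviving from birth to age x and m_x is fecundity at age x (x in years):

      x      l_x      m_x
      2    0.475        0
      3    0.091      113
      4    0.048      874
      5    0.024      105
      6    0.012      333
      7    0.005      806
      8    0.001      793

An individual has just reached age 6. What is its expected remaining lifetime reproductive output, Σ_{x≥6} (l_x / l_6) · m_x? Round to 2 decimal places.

734.92

l_6 = 0.012. Conditional survival from age 6 to x is l_x / l_6.
  x=6: (0.012/0.012) × 333 = 333.0000
  x=7: (0.005/0.012) × 806 = 335.8333
  x=8: (0.001/0.012) × 793 = 66.0833
Sum = 333.0000 + 335.8333 + 66.0833 = 734.9167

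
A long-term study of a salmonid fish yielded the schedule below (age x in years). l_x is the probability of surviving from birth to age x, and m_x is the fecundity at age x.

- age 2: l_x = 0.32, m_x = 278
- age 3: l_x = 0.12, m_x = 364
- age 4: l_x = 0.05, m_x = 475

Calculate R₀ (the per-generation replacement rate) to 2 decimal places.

R₀ = Σ l_x m_x:
  age 2: 0.32 × 278 = 88.9600
  age 3: 0.12 × 364 = 43.6800
  age 4: 0.05 × 475 = 23.7500
R₀ = 88.9600 + 43.6800 + 23.7500 = 156.3900

156.39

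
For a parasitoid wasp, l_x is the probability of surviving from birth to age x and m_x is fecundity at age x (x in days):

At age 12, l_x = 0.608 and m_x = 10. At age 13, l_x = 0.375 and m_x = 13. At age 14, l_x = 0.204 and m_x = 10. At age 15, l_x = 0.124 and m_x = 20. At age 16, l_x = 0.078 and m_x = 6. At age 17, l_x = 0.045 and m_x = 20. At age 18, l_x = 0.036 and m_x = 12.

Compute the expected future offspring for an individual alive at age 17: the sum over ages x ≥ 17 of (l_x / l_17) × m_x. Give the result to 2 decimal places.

29.60

l_17 = 0.045. Conditional survival from age 17 to x is l_x / l_17.
  x=17: (0.045/0.045) × 20 = 20.0000
  x=18: (0.036/0.045) × 12 = 9.6000
Sum = 20.0000 + 9.6000 = 29.6000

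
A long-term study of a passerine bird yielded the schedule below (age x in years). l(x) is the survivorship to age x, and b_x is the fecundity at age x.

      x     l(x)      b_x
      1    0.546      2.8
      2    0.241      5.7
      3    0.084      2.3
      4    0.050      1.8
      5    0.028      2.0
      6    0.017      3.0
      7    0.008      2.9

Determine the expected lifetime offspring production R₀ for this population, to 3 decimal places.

R₀ = Σ l(x) b_x:
  age 1: 0.546 × 2.8 = 1.5288
  age 2: 0.241 × 5.7 = 1.3737
  age 3: 0.084 × 2.3 = 0.1932
  age 4: 0.050 × 1.8 = 0.0900
  age 5: 0.028 × 2.0 = 0.0560
  age 6: 0.017 × 3.0 = 0.0510
  age 7: 0.008 × 2.9 = 0.0232
R₀ = 1.5288 + 1.3737 + 0.1932 + 0.0900 + 0.0560 + 0.0510 + 0.0232 = 3.3159

3.316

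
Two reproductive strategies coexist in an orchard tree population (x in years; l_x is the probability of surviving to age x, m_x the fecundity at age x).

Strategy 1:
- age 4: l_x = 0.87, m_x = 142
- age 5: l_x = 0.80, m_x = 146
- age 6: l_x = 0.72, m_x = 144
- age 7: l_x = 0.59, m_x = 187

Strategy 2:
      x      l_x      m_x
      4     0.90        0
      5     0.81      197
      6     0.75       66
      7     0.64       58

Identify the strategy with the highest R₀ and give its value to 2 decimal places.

Strategy 1: R₀ = 0.87×142 + 0.80×146 + 0.72×144 + 0.59×187 = 454.3500
Strategy 2: R₀ = 0.90×0 + 0.81×197 + 0.75×66 + 0.64×58 = 246.1900
Highest R₀: strategy 1 with 454.3500.

454.35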